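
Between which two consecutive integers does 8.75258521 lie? 8 and 9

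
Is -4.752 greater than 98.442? No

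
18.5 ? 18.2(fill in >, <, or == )>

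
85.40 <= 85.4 True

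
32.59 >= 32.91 False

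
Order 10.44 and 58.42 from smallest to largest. 10.44,58.42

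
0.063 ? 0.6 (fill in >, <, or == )<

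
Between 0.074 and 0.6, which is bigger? 0.6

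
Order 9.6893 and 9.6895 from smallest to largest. 9.6893, 9.6895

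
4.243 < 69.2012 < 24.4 False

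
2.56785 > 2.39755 True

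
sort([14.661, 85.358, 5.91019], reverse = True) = [85.358, 14.661, 5.91019]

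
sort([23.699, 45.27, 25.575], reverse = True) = [45.27, 25.575, 23.699]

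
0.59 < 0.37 False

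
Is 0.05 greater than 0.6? No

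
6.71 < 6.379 False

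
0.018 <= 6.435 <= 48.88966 True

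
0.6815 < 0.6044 False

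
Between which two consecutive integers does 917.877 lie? 917 and 918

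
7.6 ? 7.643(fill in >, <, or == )<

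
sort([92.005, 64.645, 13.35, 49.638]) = [13.35, 49.638, 64.645, 92.005]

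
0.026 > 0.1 False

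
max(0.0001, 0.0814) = 0.0814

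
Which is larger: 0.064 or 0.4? 0.4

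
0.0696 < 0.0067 False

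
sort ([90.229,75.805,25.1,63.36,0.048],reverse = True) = [90.229,75.805,63.36,25.1,0.048]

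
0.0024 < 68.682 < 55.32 False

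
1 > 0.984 True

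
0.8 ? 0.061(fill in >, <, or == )>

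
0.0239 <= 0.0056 False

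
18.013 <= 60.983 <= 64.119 True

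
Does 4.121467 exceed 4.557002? No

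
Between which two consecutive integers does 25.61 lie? 25 and 26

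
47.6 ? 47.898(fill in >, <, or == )<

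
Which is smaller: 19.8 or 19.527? 19.527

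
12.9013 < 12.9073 True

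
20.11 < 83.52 True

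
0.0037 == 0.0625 False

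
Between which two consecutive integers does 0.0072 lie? 0 and 1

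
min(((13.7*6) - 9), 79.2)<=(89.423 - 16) True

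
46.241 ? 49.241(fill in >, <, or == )<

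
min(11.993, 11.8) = 11.8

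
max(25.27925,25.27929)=25.27929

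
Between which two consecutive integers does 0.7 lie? 0 and 1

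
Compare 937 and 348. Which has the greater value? 937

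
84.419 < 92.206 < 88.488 False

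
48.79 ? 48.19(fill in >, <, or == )>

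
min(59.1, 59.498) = 59.1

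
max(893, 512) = 893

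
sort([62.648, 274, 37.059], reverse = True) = [274, 62.648, 37.059]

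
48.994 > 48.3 True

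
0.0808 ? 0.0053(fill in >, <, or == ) >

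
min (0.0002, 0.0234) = 0.0002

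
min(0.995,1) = 0.995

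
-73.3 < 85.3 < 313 True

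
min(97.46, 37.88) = 37.88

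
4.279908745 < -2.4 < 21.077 False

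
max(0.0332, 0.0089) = 0.0332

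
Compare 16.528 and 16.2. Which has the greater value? 16.528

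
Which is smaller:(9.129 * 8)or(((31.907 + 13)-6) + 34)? (((31.907 + 13)-6) + 34)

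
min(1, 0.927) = 0.927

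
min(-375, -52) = -375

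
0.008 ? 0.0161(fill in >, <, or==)<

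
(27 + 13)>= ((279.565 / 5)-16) True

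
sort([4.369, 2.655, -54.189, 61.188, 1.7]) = [-54.189, 1.7, 2.655, 4.369, 61.188]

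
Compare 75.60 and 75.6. They are equal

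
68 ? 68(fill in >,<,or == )==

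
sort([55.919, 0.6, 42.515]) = [0.6, 42.515, 55.919]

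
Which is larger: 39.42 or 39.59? 39.59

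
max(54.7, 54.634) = 54.7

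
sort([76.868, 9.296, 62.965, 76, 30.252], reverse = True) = [76.868, 76, 62.965, 30.252, 9.296]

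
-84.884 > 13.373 False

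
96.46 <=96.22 False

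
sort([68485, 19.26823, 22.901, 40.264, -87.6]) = [-87.6, 19.26823, 22.901, 40.264, 68485]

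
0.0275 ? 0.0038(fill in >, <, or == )>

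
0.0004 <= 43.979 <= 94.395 True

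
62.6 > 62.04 True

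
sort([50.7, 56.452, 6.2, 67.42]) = [6.2, 50.7, 56.452, 67.42]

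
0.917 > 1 False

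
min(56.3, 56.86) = 56.3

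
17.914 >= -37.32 True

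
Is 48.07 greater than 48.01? Yes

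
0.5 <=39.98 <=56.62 True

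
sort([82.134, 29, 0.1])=[0.1, 29, 82.134]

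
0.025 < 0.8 True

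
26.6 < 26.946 True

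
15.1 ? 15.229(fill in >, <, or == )<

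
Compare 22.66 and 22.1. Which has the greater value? 22.66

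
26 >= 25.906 True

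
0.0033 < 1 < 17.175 True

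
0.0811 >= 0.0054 True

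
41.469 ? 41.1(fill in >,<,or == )>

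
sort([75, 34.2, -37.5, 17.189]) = [-37.5, 17.189, 34.2, 75]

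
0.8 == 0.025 False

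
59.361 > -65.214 True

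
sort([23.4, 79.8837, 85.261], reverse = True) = [85.261, 79.8837, 23.4]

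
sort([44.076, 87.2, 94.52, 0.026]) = [0.026, 44.076, 87.2, 94.52]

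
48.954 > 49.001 False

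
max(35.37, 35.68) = 35.68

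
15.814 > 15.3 True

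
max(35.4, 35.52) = 35.52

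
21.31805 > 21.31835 False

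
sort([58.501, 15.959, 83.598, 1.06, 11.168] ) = [1.06, 11.168, 15.959, 58.501, 83.598]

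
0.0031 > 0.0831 False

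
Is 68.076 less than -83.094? No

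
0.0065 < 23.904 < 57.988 True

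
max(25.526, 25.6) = 25.6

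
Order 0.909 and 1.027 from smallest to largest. 0.909, 1.027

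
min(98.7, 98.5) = 98.5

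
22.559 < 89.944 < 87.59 False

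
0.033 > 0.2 False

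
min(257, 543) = 257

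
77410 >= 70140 True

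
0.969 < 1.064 True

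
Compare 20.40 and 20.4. They are equal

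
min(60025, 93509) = 60025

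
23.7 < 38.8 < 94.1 True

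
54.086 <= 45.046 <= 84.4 False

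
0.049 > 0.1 False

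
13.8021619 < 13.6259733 False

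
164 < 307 True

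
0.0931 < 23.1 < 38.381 True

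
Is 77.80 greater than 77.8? No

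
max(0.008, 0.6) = 0.6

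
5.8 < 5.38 False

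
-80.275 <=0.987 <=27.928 True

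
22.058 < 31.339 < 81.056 True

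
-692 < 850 True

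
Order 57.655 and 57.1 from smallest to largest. 57.1, 57.655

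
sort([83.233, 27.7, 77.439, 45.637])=[27.7, 45.637, 77.439, 83.233]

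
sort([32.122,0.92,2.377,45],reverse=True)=[45,32.122,2.377,0.92]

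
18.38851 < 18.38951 True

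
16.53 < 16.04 False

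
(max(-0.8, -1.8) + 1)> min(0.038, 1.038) True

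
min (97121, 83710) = 83710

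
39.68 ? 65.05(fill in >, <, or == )<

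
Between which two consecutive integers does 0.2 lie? 0 and 1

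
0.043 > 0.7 False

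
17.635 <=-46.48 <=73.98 False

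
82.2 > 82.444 False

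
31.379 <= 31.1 False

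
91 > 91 False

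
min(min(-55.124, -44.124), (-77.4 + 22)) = -55.4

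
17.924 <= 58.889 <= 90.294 True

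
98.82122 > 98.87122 False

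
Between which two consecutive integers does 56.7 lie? 56 and 57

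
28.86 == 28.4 False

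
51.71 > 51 True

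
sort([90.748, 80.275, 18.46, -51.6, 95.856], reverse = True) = [95.856, 90.748, 80.275, 18.46, -51.6]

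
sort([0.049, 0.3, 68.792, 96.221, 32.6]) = [0.049, 0.3, 32.6, 68.792, 96.221]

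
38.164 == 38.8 False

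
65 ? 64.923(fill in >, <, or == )>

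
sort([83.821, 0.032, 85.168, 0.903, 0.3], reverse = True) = [85.168, 83.821, 0.903, 0.3, 0.032]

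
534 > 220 True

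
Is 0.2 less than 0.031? No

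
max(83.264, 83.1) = 83.264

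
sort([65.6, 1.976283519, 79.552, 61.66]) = [1.976283519, 61.66, 65.6, 79.552]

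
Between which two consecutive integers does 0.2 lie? 0 and 1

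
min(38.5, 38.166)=38.166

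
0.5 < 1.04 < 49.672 True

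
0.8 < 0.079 False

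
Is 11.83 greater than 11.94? No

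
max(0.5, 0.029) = 0.5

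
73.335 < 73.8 True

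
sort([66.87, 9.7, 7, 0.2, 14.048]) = [0.2, 7, 9.7, 14.048, 66.87]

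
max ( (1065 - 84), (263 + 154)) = 981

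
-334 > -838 True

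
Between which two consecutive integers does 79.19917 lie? 79 and 80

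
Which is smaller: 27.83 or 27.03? 27.03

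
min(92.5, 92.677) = 92.5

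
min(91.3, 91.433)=91.3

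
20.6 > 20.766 False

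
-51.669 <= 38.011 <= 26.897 False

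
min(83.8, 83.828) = 83.8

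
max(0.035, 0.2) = 0.2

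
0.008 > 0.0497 False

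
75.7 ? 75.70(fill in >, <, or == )==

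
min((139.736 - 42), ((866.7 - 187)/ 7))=97.1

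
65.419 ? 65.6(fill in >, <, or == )<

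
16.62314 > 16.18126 True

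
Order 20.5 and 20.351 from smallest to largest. 20.351, 20.5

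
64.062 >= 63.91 True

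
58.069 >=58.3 False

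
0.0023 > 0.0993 False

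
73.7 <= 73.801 True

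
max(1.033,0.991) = 1.033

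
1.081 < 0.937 False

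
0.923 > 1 False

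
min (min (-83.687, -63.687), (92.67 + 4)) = -83.687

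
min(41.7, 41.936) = 41.7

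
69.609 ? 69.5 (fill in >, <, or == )>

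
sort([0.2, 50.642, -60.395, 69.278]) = [-60.395, 0.2, 50.642, 69.278]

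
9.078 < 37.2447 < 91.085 True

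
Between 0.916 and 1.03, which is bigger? 1.03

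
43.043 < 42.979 False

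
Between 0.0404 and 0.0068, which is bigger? 0.0404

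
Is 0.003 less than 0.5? Yes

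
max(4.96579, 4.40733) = 4.96579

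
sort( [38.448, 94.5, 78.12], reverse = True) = [94.5, 78.12, 38.448]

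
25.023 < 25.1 True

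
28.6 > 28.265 True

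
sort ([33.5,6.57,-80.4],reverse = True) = [33.5,6.57,-80.4]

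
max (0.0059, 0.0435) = 0.0435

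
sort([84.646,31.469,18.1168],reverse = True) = [84.646,31.469,18.1168]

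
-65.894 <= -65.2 True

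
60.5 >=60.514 False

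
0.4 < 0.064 False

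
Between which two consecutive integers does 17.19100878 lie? 17 and 18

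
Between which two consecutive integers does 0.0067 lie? 0 and 1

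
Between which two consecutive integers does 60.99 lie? 60 and 61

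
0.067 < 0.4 True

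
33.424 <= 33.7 True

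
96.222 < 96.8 True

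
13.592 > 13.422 True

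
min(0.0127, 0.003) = 0.003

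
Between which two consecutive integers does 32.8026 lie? 32 and 33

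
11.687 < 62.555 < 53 False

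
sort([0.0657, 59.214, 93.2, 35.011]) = [0.0657, 35.011, 59.214, 93.2]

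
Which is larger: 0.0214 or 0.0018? 0.0214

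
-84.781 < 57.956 True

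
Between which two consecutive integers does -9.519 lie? -10 and -9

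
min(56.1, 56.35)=56.1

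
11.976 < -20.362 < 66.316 False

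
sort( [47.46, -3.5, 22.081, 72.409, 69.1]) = [-3.5, 22.081, 47.46, 69.1, 72.409]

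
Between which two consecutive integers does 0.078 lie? 0 and 1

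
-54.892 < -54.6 True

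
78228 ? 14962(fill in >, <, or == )>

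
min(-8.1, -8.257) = -8.257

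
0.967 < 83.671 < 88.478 True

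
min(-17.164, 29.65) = -17.164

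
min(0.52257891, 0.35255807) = 0.35255807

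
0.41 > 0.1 True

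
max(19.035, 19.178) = 19.178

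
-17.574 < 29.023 True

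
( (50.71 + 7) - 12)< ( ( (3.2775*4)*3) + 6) False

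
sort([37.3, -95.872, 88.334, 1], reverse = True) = [88.334, 37.3, 1, -95.872]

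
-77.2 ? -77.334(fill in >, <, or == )>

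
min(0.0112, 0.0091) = 0.0091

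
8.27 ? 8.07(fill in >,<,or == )>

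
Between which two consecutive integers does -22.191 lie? -23 and -22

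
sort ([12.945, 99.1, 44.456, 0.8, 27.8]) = [0.8, 12.945, 27.8, 44.456, 99.1]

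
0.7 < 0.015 False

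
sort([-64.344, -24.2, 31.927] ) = [-64.344, -24.2, 31.927]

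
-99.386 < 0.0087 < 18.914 True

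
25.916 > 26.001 False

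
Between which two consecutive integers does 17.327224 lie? 17 and 18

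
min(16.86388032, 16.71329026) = 16.71329026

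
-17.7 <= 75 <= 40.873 False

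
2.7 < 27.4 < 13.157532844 False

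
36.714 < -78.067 False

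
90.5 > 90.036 True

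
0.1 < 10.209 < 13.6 True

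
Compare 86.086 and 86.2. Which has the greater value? 86.2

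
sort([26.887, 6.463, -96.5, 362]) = [-96.5, 6.463, 26.887, 362]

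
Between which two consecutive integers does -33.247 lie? -34 and -33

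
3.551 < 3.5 False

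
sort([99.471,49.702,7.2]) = [7.2,49.702,99.471]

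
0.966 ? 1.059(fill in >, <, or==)<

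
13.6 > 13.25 True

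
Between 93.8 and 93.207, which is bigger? 93.8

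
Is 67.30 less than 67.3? No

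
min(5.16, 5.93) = 5.16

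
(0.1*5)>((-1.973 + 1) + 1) True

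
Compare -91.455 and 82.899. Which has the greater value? 82.899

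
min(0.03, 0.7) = 0.03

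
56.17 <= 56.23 True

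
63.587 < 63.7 True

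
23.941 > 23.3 True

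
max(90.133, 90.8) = 90.8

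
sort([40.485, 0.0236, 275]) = [0.0236, 40.485, 275]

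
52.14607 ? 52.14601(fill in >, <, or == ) >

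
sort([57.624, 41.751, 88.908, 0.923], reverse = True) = [88.908, 57.624, 41.751, 0.923]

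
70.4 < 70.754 True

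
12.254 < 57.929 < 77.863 True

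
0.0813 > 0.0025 True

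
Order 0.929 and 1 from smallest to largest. 0.929,1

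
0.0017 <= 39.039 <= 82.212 True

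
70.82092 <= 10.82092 False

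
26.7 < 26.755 True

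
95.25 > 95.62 False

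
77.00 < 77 False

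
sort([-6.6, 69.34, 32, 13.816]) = [-6.6, 13.816, 32, 69.34]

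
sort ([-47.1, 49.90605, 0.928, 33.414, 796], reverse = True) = [796, 49.90605, 33.414, 0.928, -47.1]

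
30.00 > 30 False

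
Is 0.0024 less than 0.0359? Yes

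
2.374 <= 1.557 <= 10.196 False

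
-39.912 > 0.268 False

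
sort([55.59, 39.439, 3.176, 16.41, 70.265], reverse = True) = [70.265, 55.59, 39.439, 16.41, 3.176]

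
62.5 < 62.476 False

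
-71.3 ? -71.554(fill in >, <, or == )>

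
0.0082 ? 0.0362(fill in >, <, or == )<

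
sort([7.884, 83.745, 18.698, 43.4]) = [7.884, 18.698, 43.4, 83.745]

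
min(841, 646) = 646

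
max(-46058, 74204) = 74204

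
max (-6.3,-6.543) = -6.3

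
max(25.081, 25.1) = 25.1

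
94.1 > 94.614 False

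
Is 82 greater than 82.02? No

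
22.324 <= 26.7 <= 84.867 True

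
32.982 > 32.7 True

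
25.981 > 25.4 True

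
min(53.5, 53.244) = 53.244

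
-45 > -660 True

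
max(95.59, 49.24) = 95.59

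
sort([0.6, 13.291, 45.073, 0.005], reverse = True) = [45.073, 13.291, 0.6, 0.005]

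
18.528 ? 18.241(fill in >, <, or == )>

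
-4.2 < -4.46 False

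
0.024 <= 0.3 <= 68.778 True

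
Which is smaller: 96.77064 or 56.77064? 56.77064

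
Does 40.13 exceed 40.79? No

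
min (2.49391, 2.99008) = 2.49391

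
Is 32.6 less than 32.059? No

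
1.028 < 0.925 False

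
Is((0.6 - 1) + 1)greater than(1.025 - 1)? Yes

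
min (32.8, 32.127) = 32.127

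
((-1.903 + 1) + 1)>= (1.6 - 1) False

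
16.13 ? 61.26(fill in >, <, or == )<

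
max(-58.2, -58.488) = -58.2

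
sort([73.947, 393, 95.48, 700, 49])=[49, 73.947, 95.48, 393, 700]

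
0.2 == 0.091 False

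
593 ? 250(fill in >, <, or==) >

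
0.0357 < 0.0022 False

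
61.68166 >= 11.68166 True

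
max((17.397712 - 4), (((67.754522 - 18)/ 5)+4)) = 13.9509044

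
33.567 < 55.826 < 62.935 True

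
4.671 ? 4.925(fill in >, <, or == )<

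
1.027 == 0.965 False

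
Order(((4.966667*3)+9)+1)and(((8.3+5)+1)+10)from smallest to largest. (((8.3+5)+1)+10), (((4.966667*3)+9)+1)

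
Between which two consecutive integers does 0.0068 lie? 0 and 1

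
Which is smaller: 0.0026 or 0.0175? 0.0026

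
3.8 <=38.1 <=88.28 True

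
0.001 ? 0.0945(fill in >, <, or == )<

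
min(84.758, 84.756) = 84.756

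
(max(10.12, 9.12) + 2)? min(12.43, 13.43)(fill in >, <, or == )<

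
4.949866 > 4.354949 True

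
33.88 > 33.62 True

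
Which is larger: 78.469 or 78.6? 78.6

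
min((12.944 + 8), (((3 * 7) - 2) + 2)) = 20.944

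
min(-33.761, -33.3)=-33.761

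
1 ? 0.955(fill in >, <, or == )>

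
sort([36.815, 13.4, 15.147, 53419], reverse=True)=[53419, 36.815, 15.147, 13.4]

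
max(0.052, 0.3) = 0.3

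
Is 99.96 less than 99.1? No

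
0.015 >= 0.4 False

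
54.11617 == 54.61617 False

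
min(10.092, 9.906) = 9.906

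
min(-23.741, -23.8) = -23.8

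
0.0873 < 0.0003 False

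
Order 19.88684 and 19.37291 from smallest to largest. 19.37291,19.88684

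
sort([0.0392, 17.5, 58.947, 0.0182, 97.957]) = [0.0182, 0.0392, 17.5, 58.947, 97.957]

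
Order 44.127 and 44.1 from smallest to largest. 44.1, 44.127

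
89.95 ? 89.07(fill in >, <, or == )>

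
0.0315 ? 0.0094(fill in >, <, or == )>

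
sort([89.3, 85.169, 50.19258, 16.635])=[16.635, 50.19258, 85.169, 89.3]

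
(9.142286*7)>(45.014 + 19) False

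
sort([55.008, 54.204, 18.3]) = [18.3, 54.204, 55.008]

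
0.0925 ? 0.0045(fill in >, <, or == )>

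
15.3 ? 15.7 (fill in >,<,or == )<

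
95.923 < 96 True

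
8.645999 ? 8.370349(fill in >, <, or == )>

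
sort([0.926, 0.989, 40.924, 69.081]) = [0.926, 0.989, 40.924, 69.081]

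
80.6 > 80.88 False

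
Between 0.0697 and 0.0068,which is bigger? 0.0697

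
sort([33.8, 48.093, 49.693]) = [33.8, 48.093, 49.693]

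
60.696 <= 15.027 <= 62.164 False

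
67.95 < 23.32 False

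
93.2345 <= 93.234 False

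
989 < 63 False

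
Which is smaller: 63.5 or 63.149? 63.149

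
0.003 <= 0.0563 True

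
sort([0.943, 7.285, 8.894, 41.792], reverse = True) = [41.792, 8.894, 7.285, 0.943]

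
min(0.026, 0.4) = 0.026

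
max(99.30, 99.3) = 99.3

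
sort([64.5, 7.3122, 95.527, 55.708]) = [7.3122, 55.708, 64.5, 95.527]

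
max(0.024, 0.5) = 0.5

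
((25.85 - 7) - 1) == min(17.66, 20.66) False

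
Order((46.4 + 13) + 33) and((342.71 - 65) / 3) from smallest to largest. ((46.4 + 13) + 33), ((342.71 - 65) / 3)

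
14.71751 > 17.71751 False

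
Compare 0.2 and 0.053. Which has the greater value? 0.2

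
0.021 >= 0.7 False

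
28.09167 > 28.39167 False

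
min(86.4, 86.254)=86.254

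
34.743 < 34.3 False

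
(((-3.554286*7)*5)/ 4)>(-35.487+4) True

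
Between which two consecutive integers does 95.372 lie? 95 and 96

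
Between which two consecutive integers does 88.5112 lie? 88 and 89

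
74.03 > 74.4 False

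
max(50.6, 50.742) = 50.742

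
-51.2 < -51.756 False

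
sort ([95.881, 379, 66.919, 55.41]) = [55.41, 66.919, 95.881, 379]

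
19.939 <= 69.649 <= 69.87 True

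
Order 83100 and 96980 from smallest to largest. 83100, 96980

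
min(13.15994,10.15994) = 10.15994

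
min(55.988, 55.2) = 55.2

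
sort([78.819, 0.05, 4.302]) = [0.05, 4.302, 78.819]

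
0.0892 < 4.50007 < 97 True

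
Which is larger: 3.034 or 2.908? 3.034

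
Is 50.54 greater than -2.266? Yes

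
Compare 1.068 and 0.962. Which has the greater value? 1.068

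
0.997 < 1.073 True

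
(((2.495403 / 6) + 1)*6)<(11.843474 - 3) True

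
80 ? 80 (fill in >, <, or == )==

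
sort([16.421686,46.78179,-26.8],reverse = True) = [46.78179,16.421686,-26.8]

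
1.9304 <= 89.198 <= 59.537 False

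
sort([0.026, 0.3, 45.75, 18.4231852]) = [0.026, 0.3, 18.4231852, 45.75]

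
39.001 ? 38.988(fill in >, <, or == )>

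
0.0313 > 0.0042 True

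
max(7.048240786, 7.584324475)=7.584324475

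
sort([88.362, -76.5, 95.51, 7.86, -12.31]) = [-76.5, -12.31, 7.86, 88.362, 95.51]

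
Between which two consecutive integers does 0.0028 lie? 0 and 1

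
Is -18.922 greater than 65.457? No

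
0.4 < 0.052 False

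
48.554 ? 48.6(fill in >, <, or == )<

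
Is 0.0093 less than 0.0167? Yes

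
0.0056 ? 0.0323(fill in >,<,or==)<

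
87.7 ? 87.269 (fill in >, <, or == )>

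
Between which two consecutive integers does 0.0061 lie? 0 and 1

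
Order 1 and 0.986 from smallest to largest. 0.986, 1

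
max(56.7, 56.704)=56.704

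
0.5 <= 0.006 False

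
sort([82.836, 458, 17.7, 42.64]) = [17.7, 42.64, 82.836, 458]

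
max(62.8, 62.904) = 62.904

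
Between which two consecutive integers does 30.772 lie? 30 and 31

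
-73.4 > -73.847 True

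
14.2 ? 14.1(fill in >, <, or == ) >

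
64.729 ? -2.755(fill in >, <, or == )>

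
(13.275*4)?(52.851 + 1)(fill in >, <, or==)<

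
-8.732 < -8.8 False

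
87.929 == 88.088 False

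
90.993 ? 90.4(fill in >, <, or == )>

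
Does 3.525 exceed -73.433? Yes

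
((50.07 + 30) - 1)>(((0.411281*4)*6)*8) True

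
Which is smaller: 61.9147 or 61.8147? 61.8147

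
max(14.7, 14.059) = 14.7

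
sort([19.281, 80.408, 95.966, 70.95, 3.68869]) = [3.68869, 19.281, 70.95, 80.408, 95.966]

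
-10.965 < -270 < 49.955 False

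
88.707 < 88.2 False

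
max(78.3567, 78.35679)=78.35679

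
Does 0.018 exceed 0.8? No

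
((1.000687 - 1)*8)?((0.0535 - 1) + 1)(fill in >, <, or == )<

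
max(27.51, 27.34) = 27.51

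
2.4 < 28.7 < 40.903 True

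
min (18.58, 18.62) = 18.58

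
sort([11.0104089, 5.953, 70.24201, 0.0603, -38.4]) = [-38.4, 0.0603, 5.953, 11.0104089, 70.24201]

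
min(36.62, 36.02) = 36.02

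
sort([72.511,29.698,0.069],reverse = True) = [72.511,29.698,0.069]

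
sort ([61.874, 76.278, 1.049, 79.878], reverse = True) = [79.878, 76.278, 61.874, 1.049]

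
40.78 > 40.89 False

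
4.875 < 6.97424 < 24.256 True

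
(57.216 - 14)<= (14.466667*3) True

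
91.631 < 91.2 False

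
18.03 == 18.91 False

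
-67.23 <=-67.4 False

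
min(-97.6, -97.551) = -97.6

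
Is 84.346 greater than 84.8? No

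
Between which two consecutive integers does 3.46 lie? 3 and 4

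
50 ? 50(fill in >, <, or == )==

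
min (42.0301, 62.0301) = 42.0301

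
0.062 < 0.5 True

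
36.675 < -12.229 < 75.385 False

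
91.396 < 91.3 False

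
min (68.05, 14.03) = 14.03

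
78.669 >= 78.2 True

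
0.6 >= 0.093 True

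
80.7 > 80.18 True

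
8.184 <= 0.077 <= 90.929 False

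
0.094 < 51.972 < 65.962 True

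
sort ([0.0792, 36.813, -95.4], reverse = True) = [36.813, 0.0792, -95.4]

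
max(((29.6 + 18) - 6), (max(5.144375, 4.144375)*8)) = 41.6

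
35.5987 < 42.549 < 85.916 True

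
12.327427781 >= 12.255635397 True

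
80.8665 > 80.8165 True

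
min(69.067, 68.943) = 68.943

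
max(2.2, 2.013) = 2.2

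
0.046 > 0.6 False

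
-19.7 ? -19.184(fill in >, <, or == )<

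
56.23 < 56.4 True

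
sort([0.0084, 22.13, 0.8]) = [0.0084, 0.8, 22.13]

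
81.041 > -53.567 True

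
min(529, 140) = 140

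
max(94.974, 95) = 95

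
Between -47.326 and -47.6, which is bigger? -47.326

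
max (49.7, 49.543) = 49.7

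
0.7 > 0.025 True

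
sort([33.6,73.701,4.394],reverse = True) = [73.701,33.6,4.394]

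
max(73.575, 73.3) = 73.575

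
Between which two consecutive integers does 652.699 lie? 652 and 653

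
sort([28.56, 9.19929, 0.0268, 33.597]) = [0.0268, 9.19929, 28.56, 33.597]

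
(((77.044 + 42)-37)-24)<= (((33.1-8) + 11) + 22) True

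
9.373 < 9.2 False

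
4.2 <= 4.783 True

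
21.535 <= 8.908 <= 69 False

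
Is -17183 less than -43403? No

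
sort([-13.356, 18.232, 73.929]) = [-13.356, 18.232, 73.929]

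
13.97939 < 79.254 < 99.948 True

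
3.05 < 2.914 False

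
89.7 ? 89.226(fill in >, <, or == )>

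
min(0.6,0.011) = 0.011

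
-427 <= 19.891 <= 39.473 True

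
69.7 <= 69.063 False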